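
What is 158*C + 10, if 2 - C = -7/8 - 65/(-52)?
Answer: 1067/4 ≈ 266.75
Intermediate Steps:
C = 13/8 (C = 2 - (-7/8 - 65/(-52)) = 2 - (-7*⅛ - 65*(-1/52)) = 2 - (-7/8 + 5/4) = 2 - 1*3/8 = 2 - 3/8 = 13/8 ≈ 1.6250)
158*C + 10 = 158*(13/8) + 10 = 1027/4 + 10 = 1067/4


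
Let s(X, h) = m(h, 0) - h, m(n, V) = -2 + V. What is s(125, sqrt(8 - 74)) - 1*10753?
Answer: -10755 - I*sqrt(66) ≈ -10755.0 - 8.124*I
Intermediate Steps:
s(X, h) = -2 - h (s(X, h) = (-2 + 0) - h = -2 - h)
s(125, sqrt(8 - 74)) - 1*10753 = (-2 - sqrt(8 - 74)) - 1*10753 = (-2 - sqrt(-66)) - 10753 = (-2 - I*sqrt(66)) - 10753 = -10755 - I*sqrt(66)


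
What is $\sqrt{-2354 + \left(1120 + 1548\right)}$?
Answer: $\sqrt{314} \approx 17.72$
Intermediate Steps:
$\sqrt{-2354 + \left(1120 + 1548\right)} = \sqrt{-2354 + 2668} = \sqrt{314}$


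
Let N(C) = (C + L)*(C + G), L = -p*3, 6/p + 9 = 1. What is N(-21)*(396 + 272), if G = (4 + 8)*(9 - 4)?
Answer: -488475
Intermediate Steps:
p = -¾ (p = 6/(-9 + 1) = 6/(-8) = 6*(-⅛) = -¾ ≈ -0.75000)
G = 60 (G = 12*5 = 60)
L = 9/4 (L = -1*(-¾)*3 = (¾)*3 = 9/4 ≈ 2.2500)
N(C) = (60 + C)*(9/4 + C) (N(C) = (C + 9/4)*(C + 60) = (9/4 + C)*(60 + C) = (60 + C)*(9/4 + C))
N(-21)*(396 + 272) = (135 + (-21)² + (249/4)*(-21))*(396 + 272) = (135 + 441 - 5229/4)*668 = -2925/4*668 = -488475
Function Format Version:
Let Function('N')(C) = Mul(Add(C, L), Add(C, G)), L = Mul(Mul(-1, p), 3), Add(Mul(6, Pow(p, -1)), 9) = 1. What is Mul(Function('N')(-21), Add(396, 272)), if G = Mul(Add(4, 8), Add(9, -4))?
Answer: -488475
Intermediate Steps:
p = Rational(-3, 4) (p = Mul(6, Pow(Add(-9, 1), -1)) = Mul(6, Pow(-8, -1)) = Mul(6, Rational(-1, 8)) = Rational(-3, 4) ≈ -0.75000)
G = 60 (G = Mul(12, 5) = 60)
L = Rational(9, 4) (L = Mul(Mul(-1, Rational(-3, 4)), 3) = Mul(Rational(3, 4), 3) = Rational(9, 4) ≈ 2.2500)
Function('N')(C) = Mul(Add(60, C), Add(Rational(9, 4), C)) (Function('N')(C) = Mul(Add(C, Rational(9, 4)), Add(C, 60)) = Mul(Add(Rational(9, 4), C), Add(60, C)) = Mul(Add(60, C), Add(Rational(9, 4), C)))
Mul(Function('N')(-21), Add(396, 272)) = Mul(Add(135, Pow(-21, 2), Mul(Rational(249, 4), -21)), Add(396, 272)) = Mul(Add(135, 441, Rational(-5229, 4)), 668) = Mul(Rational(-2925, 4), 668) = -488475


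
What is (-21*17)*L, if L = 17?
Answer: -6069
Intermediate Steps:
(-21*17)*L = -21*17*17 = -357*17 = -6069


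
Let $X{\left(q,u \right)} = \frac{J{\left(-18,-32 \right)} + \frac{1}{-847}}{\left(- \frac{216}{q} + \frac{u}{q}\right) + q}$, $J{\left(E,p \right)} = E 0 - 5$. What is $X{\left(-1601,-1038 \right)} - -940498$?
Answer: $\frac{2040851613858118}{2169969109} \approx 9.405 \cdot 10^{5}$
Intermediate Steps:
$J{\left(E,p \right)} = -5$ ($J{\left(E,p \right)} = 0 - 5 = -5$)
$X{\left(q,u \right)} = - \frac{4236}{847 \left(q - \frac{216}{q} + \frac{u}{q}\right)}$ ($X{\left(q,u \right)} = \frac{-5 + \frac{1}{-847}}{\left(- \frac{216}{q} + \frac{u}{q}\right) + q} = \frac{-5 - \frac{1}{847}}{q - \frac{216}{q} + \frac{u}{q}} = - \frac{4236}{847 \left(q - \frac{216}{q} + \frac{u}{q}\right)}$)
$X{\left(-1601,-1038 \right)} - -940498 = \left(-4236\right) \left(-1601\right) \frac{1}{-182952 + 847 \left(-1038\right) + 847 \left(-1601\right)^{2}} - -940498 = \left(-4236\right) \left(-1601\right) \frac{1}{-182952 - 879186 + 847 \cdot 2563201} + 940498 = \left(-4236\right) \left(-1601\right) \frac{1}{-182952 - 879186 + 2171031247} + 940498 = \left(-4236\right) \left(-1601\right) \frac{1}{2169969109} + 940498 = \frac{6781836}{2169969109} + 940498 = \frac{2040851613858118}{2169969109}$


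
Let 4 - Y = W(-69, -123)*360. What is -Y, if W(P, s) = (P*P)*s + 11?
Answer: -210813124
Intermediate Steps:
W(P, s) = 11 + s*P² (W(P, s) = P²*s + 11 = s*P² + 11 = 11 + s*P²)
Y = 210813124 (Y = 4 - (11 - 123*(-69)²)*360 = 4 - (11 - 123*4761)*360 = 4 - (11 - 585603)*360 = 4 - (-585592)*360 = 4 - 1*(-210813120) = 4 + 210813120 = 210813124)
-Y = -1*210813124 = -210813124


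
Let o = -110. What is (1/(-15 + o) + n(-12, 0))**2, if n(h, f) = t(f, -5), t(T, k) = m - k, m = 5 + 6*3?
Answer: 12243001/15625 ≈ 783.55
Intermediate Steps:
m = 23 (m = 5 + 18 = 23)
t(T, k) = 23 - k
n(h, f) = 28 (n(h, f) = 23 - 1*(-5) = 23 + 5 = 28)
(1/(-15 + o) + n(-12, 0))**2 = (1/(-15 - 110) + 28)**2 = (1/(-125) + 28)**2 = (-1/125 + 28)**2 = (3499/125)**2 = 12243001/15625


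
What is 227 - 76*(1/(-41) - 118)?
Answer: 377071/41 ≈ 9196.9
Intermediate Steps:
227 - 76*(1/(-41) - 118) = 227 - 76*(-1/41 - 118) = 227 - 76*(-4839/41) = 227 + 367764/41 = 377071/41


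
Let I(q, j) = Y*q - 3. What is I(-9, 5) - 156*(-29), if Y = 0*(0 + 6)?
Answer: 4521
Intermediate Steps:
Y = 0 (Y = 0*6 = 0)
I(q, j) = -3 (I(q, j) = 0*q - 3 = 0 - 3 = -3)
I(-9, 5) - 156*(-29) = -3 - 156*(-29) = -3 + 4524 = 4521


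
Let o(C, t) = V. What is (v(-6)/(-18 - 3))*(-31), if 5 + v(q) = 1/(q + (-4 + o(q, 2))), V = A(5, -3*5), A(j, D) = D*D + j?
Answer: -4867/660 ≈ -7.3742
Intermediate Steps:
A(j, D) = j + D² (A(j, D) = D² + j = j + D²)
V = 230 (V = 5 + (-3*5)² = 5 + (-15)² = 5 + 225 = 230)
o(C, t) = 230
v(q) = -5 + 1/(226 + q) (v(q) = -5 + 1/(q + (-4 + 230)) = -5 + 1/(q + 226) = -5 + 1/(226 + q))
(v(-6)/(-18 - 3))*(-31) = (((-1129 - 5*(-6))/(226 - 6))/(-18 - 3))*(-31) = (((-1129 + 30)/220)/(-21))*(-31) = -(-1099)/4620*(-31) = -1/21*(-1099/220)*(-31) = (157/660)*(-31) = -4867/660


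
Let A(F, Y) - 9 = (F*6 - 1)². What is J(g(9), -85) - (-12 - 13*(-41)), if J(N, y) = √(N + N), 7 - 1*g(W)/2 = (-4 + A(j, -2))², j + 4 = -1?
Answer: -521 + 2*I*√933149 ≈ -521.0 + 1932.0*I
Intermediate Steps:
j = -5 (j = -4 - 1 = -5)
A(F, Y) = 9 + (-1 + 6*F)² (A(F, Y) = 9 + (F*6 - 1)² = 9 + (6*F - 1)² = 9 + (-1 + 6*F)²)
g(W) = -1866298 (g(W) = 14 - 2*(-4 + (9 + (-1 + 6*(-5))²))² = 14 - 2*(-4 + (9 + (-1 - 30)²))² = 14 - 2*(-4 + (9 + (-31)²))² = 14 - 2*(-4 + (9 + 961))² = 14 - 2*(-4 + 970)² = 14 - 2*966² = 14 - 2*933156 = 14 - 1866312 = -1866298)
J(N, y) = √2*√N (J(N, y) = √(2*N) = √2*√N)
J(g(9), -85) - (-12 - 13*(-41)) = √2*√(-1866298) - (-12 - 13*(-41)) = √2*(I*√1866298) - (-12 + 533) = 2*I*√933149 - 1*521 = 2*I*√933149 - 521 = -521 + 2*I*√933149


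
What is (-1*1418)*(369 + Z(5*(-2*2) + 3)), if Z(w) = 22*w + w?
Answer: 31196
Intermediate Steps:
Z(w) = 23*w
(-1*1418)*(369 + Z(5*(-2*2) + 3)) = (-1*1418)*(369 + 23*(5*(-2*2) + 3)) = -1418*(369 + 23*(5*(-4) + 3)) = -1418*(369 + 23*(-20 + 3)) = -1418*(369 + 23*(-17)) = -1418*(369 - 391) = -1418*(-22) = 31196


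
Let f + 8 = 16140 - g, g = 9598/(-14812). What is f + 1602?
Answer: 131342803/7406 ≈ 17735.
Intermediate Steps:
g = -4799/7406 (g = 9598*(-1/14812) = -4799/7406 ≈ -0.64799)
f = 119478391/7406 (f = -8 + (16140 - 1*(-4799/7406)) = -8 + (16140 + 4799/7406) = -8 + 119537639/7406 = 119478391/7406 ≈ 16133.)
f + 1602 = 119478391/7406 + 1602 = 131342803/7406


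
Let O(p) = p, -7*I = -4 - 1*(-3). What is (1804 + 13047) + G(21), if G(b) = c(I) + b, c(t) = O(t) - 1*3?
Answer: 104084/7 ≈ 14869.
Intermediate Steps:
I = ⅐ (I = -(-4 - 1*(-3))/7 = -(-4 + 3)/7 = -⅐*(-1) = ⅐ ≈ 0.14286)
c(t) = -3 + t (c(t) = t - 1*3 = t - 3 = -3 + t)
G(b) = -20/7 + b (G(b) = (-3 + ⅐) + b = -20/7 + b)
(1804 + 13047) + G(21) = (1804 + 13047) + (-20/7 + 21) = 14851 + 127/7 = 104084/7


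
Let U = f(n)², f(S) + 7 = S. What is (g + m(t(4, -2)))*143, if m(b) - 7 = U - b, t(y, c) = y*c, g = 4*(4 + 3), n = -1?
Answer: 15301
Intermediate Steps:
f(S) = -7 + S
g = 28 (g = 4*7 = 28)
t(y, c) = c*y
U = 64 (U = (-7 - 1)² = (-8)² = 64)
m(b) = 71 - b (m(b) = 7 + (64 - b) = 71 - b)
(g + m(t(4, -2)))*143 = (28 + (71 - (-2)*4))*143 = (28 + (71 - 1*(-8)))*143 = (28 + (71 + 8))*143 = (28 + 79)*143 = 107*143 = 15301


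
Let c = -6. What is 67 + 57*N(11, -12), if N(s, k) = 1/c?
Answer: 115/2 ≈ 57.500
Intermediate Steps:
N(s, k) = -1/6 (N(s, k) = 1/(-6) = -1/6)
67 + 57*N(11, -12) = 67 + 57*(-1/6) = 67 - 19/2 = 115/2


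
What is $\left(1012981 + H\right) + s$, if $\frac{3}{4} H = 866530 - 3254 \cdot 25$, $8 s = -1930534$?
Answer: $\frac{21822851}{12} \approx 1.8186 \cdot 10^{6}$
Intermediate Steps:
$s = - \frac{965267}{4}$ ($s = \frac{1}{8} \left(-1930534\right) = - \frac{965267}{4} \approx -2.4132 \cdot 10^{5}$)
$H = \frac{3140720}{3}$ ($H = \frac{4 \left(866530 - 3254 \cdot 25\right)}{3} = \frac{4 \left(866530 - 81350\right)}{3} = \frac{4}{3} \cdot 785180 = \frac{3140720}{3} \approx 1.0469 \cdot 10^{6}$)
$\left(1012981 + H\right) + s = \left(1012981 + \frac{3140720}{3}\right) - \frac{965267}{4} = \frac{6179663}{3} - \frac{965267}{4} = \frac{21822851}{12}$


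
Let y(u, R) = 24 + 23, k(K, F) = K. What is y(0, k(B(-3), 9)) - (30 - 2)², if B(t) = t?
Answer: -737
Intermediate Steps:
y(u, R) = 47
y(0, k(B(-3), 9)) - (30 - 2)² = 47 - (30 - 2)² = 47 - 1*28² = 47 - 1*784 = 47 - 784 = -737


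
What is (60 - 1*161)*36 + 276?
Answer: -3360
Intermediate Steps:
(60 - 1*161)*36 + 276 = (60 - 161)*36 + 276 = -101*36 + 276 = -3636 + 276 = -3360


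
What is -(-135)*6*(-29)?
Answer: -23490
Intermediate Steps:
-(-135)*6*(-29) = -27*(-30)*(-29) = 810*(-29) = -23490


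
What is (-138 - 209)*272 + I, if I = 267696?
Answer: 173312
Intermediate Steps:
(-138 - 209)*272 + I = (-138 - 209)*272 + 267696 = -347*272 + 267696 = -94384 + 267696 = 173312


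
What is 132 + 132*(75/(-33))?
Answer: -168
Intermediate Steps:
132 + 132*(75/(-33)) = 132 + 132*(75*(-1/33)) = 132 + 132*(-25/11) = 132 - 300 = -168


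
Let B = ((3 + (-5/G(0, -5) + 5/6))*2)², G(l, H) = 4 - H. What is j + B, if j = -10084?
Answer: -813323/81 ≈ -10041.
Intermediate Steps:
B = 3481/81 (B = ((3 + (-5/(4 - 1*(-5)) + 5/6))*2)² = ((3 + (-5/(4 + 5) + 5*(⅙)))*2)² = ((3 + (-5/9 + ⅚))*2)² = ((3 + 5/18)*2)² = ((59/18)*2)² = (59/9)² = 3481/81 ≈ 42.975)
j + B = -10084 + 3481/81 = -813323/81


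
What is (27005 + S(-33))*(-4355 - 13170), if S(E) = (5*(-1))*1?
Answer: -473175000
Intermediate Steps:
S(E) = -5 (S(E) = -5*1 = -5)
(27005 + S(-33))*(-4355 - 13170) = (27005 - 5)*(-4355 - 13170) = 27000*(-17525) = -473175000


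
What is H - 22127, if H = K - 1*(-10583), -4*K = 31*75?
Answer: -48501/4 ≈ -12125.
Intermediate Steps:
K = -2325/4 (K = -31*75/4 = -1/4*2325 = -2325/4 ≈ -581.25)
H = 40007/4 (H = -2325/4 - 1*(-10583) = -2325/4 + 10583 = 40007/4 ≈ 10002.)
H - 22127 = 40007/4 - 22127 = -48501/4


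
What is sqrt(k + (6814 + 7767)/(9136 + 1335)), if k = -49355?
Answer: 2*I*sqrt(1352805096226)/10471 ≈ 222.16*I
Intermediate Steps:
sqrt(k + (6814 + 7767)/(9136 + 1335)) = sqrt(-49355 + (6814 + 7767)/(9136 + 1335)) = sqrt(-49355 + 14581/10471) = sqrt(-516781624/10471) = 2*I*sqrt(1352805096226)/10471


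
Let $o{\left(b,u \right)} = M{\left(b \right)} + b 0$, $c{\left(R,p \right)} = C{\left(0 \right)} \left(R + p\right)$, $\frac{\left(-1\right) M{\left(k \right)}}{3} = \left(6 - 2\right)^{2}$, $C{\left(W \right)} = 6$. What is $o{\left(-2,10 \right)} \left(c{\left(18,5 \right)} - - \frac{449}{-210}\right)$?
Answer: $- \frac{228248}{35} \approx -6521.4$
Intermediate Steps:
$M{\left(k \right)} = -48$ ($M{\left(k \right)} = - 3 \left(6 - 2\right)^{2} = - 3 \cdot 4^{2} = \left(-3\right) 16 = -48$)
$c{\left(R,p \right)} = 6 R + 6 p$ ($c{\left(R,p \right)} = 6 \left(R + p\right) = 6 R + 6 p$)
$o{\left(b,u \right)} = -48$ ($o{\left(b,u \right)} = -48 + b 0 = -48 + 0 = -48$)
$o{\left(-2,10 \right)} \left(c{\left(18,5 \right)} - - \frac{449}{-210}\right) = - 48 \left(\left(6 \cdot 18 + 6 \cdot 5\right) - - \frac{449}{-210}\right) = - 48 \left(\left(108 + 30\right) - \left(-449\right) \left(- \frac{1}{210}\right)\right) = - 48 \left(138 - \frac{449}{210}\right) = \left(-48\right) \frac{28531}{210} = - \frac{228248}{35}$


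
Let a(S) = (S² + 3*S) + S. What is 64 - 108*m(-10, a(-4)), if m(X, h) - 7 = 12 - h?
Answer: -1988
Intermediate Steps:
a(S) = S² + 4*S
m(X, h) = 19 - h (m(X, h) = 7 + (12 - h) = 19 - h)
64 - 108*m(-10, a(-4)) = 64 - 108*(19 - (-4)*(4 - 4)) = 64 - 108*(19 - (-4)*0) = 64 - 108*(19 - 1*0) = 64 - 108*(19 + 0) = 64 - 108*19 = 64 - 2052 = -1988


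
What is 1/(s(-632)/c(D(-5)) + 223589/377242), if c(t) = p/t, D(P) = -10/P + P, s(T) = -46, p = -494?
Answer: 93178774/29196785 ≈ 3.1914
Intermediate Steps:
D(P) = P - 10/P
c(t) = -494/t
1/(s(-632)/c(D(-5)) + 223589/377242) = 1/(-46/((-494/(-5 - 10/(-5)))) + 223589/377242) = 1/(-46/((-494/(-5 - 10*(-1/5)))) + 223589*(1/377242)) = 1/(-46/((-494/(-5 + 2))) + 223589/377242) = 1/(-46/((-494/(-3))) + 223589/377242) = 1/(-46/((-494*(-1/3))) + 223589/377242) = 1/(-46/494/3 + 223589/377242) = 1/(-46*3/494 + 223589/377242) = 1/(-69/247 + 223589/377242) = 1/(29196785/93178774) = 93178774/29196785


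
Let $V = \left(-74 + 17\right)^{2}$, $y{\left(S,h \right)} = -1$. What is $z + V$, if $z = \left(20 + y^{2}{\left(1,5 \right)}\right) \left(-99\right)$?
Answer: $1170$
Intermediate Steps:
$z = -2079$ ($z = \left(20 + \left(-1\right)^{2}\right) \left(-99\right) = \left(20 + 1\right) \left(-99\right) = 21 \left(-99\right) = -2079$)
$V = 3249$ ($V = \left(-57\right)^{2} = 3249$)
$z + V = -2079 + 3249 = 1170$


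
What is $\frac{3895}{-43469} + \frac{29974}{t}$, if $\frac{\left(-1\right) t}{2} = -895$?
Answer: $\frac{647983878}{38904755} \approx 16.656$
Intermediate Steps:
$t = 1790$ ($t = \left(-2\right) \left(-895\right) = 1790$)
$\frac{3895}{-43469} + \frac{29974}{t} = \frac{3895}{-43469} + \frac{29974}{1790} = 3895 \left(- \frac{1}{43469}\right) + 29974 \cdot \frac{1}{1790} = - \frac{3895}{43469} + \frac{14987}{895} = \frac{647983878}{38904755}$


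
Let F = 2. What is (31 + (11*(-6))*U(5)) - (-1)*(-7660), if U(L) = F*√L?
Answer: -7629 - 132*√5 ≈ -7924.2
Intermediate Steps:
U(L) = 2*√L
(31 + (11*(-6))*U(5)) - (-1)*(-7660) = (31 + (11*(-6))*(2*√5)) - (-1)*(-7660) = (31 - 132*√5) - 1*7660 = (31 - 132*√5) - 7660 = -7629 - 132*√5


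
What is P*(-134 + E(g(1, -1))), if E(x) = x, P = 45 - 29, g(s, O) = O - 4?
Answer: -2224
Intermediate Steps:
g(s, O) = -4 + O
P = 16
P*(-134 + E(g(1, -1))) = 16*(-134 + (-4 - 1)) = 16*(-134 - 5) = 16*(-139) = -2224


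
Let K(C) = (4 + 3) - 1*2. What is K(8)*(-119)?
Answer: -595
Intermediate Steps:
K(C) = 5 (K(C) = 7 - 2 = 5)
K(8)*(-119) = 5*(-119) = -595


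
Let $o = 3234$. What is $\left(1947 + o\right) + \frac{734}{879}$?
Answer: $\frac{4554833}{879} \approx 5181.8$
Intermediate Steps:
$\left(1947 + o\right) + \frac{734}{879} = \left(1947 + 3234\right) + \frac{734}{879} = 5181 + 734 \cdot \frac{1}{879} = 5181 + \frac{734}{879} = \frac{4554833}{879}$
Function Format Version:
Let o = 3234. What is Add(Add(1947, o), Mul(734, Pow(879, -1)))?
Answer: Rational(4554833, 879) ≈ 5181.8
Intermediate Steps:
Add(Add(1947, o), Mul(734, Pow(879, -1))) = Add(Add(1947, 3234), Mul(734, Pow(879, -1))) = Add(5181, Mul(734, Rational(1, 879))) = Add(5181, Rational(734, 879)) = Rational(4554833, 879)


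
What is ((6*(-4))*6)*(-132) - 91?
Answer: 18917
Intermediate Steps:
((6*(-4))*6)*(-132) - 91 = -24*6*(-132) - 91 = -144*(-132) - 91 = 19008 - 91 = 18917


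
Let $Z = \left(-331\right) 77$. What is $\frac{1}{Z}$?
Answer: $- \frac{1}{25487} \approx -3.9236 \cdot 10^{-5}$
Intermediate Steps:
$Z = -25487$
$\frac{1}{Z} = \frac{1}{-25487} = - \frac{1}{25487}$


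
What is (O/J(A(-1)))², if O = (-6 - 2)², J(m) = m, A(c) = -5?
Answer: 4096/25 ≈ 163.84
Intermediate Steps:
O = 64 (O = (-8)² = 64)
(O/J(A(-1)))² = (64/(-5))² = (64*(-⅕))² = (-64/5)² = 4096/25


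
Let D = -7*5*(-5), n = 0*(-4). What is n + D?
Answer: 175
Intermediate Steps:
n = 0
D = 175 (D = -35*(-5) = 175)
n + D = 0 + 175 = 175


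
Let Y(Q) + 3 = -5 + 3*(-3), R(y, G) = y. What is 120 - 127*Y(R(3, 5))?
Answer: 2279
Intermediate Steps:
Y(Q) = -17 (Y(Q) = -3 + (-5 + 3*(-3)) = -3 + (-5 - 9) = -3 - 14 = -17)
120 - 127*Y(R(3, 5)) = 120 - 127*(-17) = 120 + 2159 = 2279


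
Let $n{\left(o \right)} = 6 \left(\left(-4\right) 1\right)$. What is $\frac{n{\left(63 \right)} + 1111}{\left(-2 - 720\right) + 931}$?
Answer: $\frac{1087}{209} \approx 5.201$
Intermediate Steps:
$n{\left(o \right)} = -24$ ($n{\left(o \right)} = 6 \left(-4\right) = -24$)
$\frac{n{\left(63 \right)} + 1111}{\left(-2 - 720\right) + 931} = \frac{-24 + 1111}{\left(-2 - 720\right) + 931} = \frac{1087}{\left(-2 - 720\right) + 931} = \frac{1087}{-722 + 931} = \frac{1087}{209}$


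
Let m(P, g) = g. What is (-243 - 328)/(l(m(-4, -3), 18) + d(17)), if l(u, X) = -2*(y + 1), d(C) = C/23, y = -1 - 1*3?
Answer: -13133/155 ≈ -84.729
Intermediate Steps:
y = -4 (y = -1 - 3 = -4)
d(C) = C/23 (d(C) = C*(1/23) = C/23)
l(u, X) = 6 (l(u, X) = -2*(-4 + 1) = -2*(-3) = 6)
(-243 - 328)/(l(m(-4, -3), 18) + d(17)) = (-243 - 328)/(6 + (1/23)*17) = -571/(6 + 17/23) = -571/155/23 = -571*23/155 = -13133/155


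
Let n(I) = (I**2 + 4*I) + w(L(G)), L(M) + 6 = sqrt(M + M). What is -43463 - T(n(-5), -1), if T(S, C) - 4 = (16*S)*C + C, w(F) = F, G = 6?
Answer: -43482 + 32*sqrt(3) ≈ -43427.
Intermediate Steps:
L(M) = -6 + sqrt(2)*sqrt(M) (L(M) = -6 + sqrt(M + M) = -6 + sqrt(2*M) = -6 + sqrt(2)*sqrt(M))
n(I) = -6 + I**2 + 2*sqrt(3) + 4*I (n(I) = (I**2 + 4*I) + (-6 + sqrt(2)*sqrt(6)) = (I**2 + 4*I) + (-6 + 2*sqrt(3)) = -6 + I**2 + 2*sqrt(3) + 4*I)
T(S, C) = 4 + C + 16*C*S (T(S, C) = 4 + ((16*S)*C + C) = 4 + (16*C*S + C) = 4 + (C + 16*C*S) = 4 + C + 16*C*S)
-43463 - T(n(-5), -1) = -43463 - (4 - 1 + 16*(-1)*(-6 + (-5)**2 + 2*sqrt(3) + 4*(-5))) = -43463 - (4 - 1 + 16*(-1)*(-6 + 25 + 2*sqrt(3) - 20)) = -43463 - (4 - 1 + 16*(-1)*(-1 + 2*sqrt(3))) = -43463 - (4 - 1 + (16 - 32*sqrt(3))) = -43463 - (19 - 32*sqrt(3)) = -43463 + (-19 + 32*sqrt(3)) = -43482 + 32*sqrt(3)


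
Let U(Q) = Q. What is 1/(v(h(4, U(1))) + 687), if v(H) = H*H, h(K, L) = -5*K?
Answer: 1/1087 ≈ 0.00091996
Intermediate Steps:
v(H) = H²
1/(v(h(4, U(1))) + 687) = 1/((-5*4)² + 687) = 1/((-20)² + 687) = 1/(400 + 687) = 1/1087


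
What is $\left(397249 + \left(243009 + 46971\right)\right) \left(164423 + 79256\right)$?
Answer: $167463275491$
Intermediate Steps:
$\left(397249 + \left(243009 + 46971\right)\right) \left(164423 + 79256\right) = \left(397249 + 289980\right) 243679 = 687229 \cdot 243679 = 167463275491$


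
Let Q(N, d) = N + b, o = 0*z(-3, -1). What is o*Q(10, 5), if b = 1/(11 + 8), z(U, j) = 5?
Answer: 0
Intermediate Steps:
o = 0 (o = 0*5 = 0)
b = 1/19 ≈ 0.052632
Q(N, d) = 1/19 + N (Q(N, d) = N + 1/19 = 1/19 + N)
o*Q(10, 5) = 0*(1/19 + 10) = 0*(191/19) = 0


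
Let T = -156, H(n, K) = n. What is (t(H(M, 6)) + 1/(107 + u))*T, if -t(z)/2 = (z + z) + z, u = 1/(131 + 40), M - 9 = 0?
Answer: 77057838/9149 ≈ 8422.5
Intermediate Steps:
M = 9 (M = 9 + 0 = 9)
u = 1/171 ≈ 0.0058480
t(z) = -6*z (t(z) = -2*((z + z) + z) = -2*(2*z + z) = -6*z)
(t(H(M, 6)) + 1/(107 + u))*T = (-6*9 + 1/(107 + 1/171))*(-156) = (-54 + 1/(18298/171))*(-156) = (-54 + 171/18298)*(-156) = -987921/18298*(-156) = 77057838/9149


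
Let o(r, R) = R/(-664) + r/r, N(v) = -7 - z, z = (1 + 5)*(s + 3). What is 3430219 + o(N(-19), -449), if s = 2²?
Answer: 2277666529/664 ≈ 3.4302e+6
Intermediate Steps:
s = 4
z = 42 (z = (1 + 5)*(4 + 3) = 6*7 = 42)
N(v) = -49 (N(v) = -7 - 1*42 = -7 - 42 = -49)
o(r, R) = 1 - R/664 (o(r, R) = R*(-1/664) + 1 = -R/664 + 1 = 1 - R/664)
3430219 + o(N(-19), -449) = 3430219 + (1 - 1/664*(-449)) = 3430219 + (1 + 449/664) = 3430219 + 1113/664 = 2277666529/664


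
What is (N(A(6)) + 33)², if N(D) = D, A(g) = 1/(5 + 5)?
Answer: 109561/100 ≈ 1095.6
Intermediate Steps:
A(g) = ⅒ (A(g) = 1/10 = ⅒)
(N(A(6)) + 33)² = (⅒ + 33)² = (331/10)² = 109561/100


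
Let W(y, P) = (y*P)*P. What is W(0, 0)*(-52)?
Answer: 0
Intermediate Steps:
W(y, P) = y*P**2 (W(y, P) = (P*y)*P = y*P**2)
W(0, 0)*(-52) = (0*0**2)*(-52) = (0*0)*(-52) = 0*(-52) = 0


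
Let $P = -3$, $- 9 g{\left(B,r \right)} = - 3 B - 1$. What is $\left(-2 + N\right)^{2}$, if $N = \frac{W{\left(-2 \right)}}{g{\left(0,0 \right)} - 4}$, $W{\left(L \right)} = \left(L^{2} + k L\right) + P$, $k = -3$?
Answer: $\frac{361}{25} \approx 14.44$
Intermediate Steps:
$g{\left(B,r \right)} = \frac{1}{9} + \frac{B}{3}$ ($g{\left(B,r \right)} = - \frac{- 3 B - 1}{9} = - \frac{-1 - 3 B}{9} = \frac{1}{9} + \frac{B}{3}$)
$W{\left(L \right)} = -3 + L^{2} - 3 L$ ($W{\left(L \right)} = \left(L^{2} - 3 L\right) - 3 = -3 + L^{2} - 3 L$)
$N = - \frac{9}{5}$ ($N = \frac{-3 + \left(-2\right)^{2} - -6}{\left(\frac{1}{9} + \frac{1}{3} \cdot 0\right) - 4} = \frac{-3 + 4 + 6}{\left(\frac{1}{9} + 0\right) - 4} = \frac{7}{\frac{1}{9} - 4} = \frac{7}{- \frac{35}{9}} = 7 \left(- \frac{9}{35}\right) = - \frac{9}{5} \approx -1.8$)
$\left(-2 + N\right)^{2} = \left(-2 - \frac{9}{5}\right)^{2} = \left(- \frac{19}{5}\right)^{2} = \frac{361}{25}$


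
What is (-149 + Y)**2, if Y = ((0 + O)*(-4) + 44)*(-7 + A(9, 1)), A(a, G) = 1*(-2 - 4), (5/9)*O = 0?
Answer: 519841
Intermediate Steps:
O = 0 (O = (9/5)*0 = 0)
A(a, G) = -6 (A(a, G) = 1*(-6) = -6)
Y = -572 (Y = ((0 + 0)*(-4) + 44)*(-7 - 6) = (0*(-4) + 44)*(-13) = (0 + 44)*(-13) = 44*(-13) = -572)
(-149 + Y)**2 = (-149 - 572)**2 = (-721)**2 = 519841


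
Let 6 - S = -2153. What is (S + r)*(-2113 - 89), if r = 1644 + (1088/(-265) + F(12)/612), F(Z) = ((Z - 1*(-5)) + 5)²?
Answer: -113078745224/13515 ≈ -8.3669e+6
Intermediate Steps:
S = 2159 (S = 6 - 1*(-2153) = 6 + 2153 = 2159)
F(Z) = (10 + Z)² (F(Z) = ((Z + 5) + 5)² = ((5 + Z) + 5)² = (10 + Z)²)
r = 66521581/40545 (r = 1644 + (1088/(-265) + (10 + 12)²/612) = 1644 + (1088*(-1/265) + 22²*(1/612)) = 1644 + (-1088/265 + 484*(1/612)) = 1644 + (-1088/265 + 121/153) = 1644 - 134399/40545 = 66521581/40545 ≈ 1640.7)
(S + r)*(-2113 - 89) = (2159 + 66521581/40545)*(-2113 - 89) = (154058236/40545)*(-2202) = -113078745224/13515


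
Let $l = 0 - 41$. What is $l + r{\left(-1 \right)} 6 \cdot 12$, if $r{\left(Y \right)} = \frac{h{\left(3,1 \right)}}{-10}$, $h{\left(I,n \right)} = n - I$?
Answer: $- \frac{133}{5} \approx -26.6$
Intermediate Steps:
$l = -41$ ($l = 0 - 41 = -41$)
$r{\left(Y \right)} = \frac{1}{5}$ ($r{\left(Y \right)} = \frac{1 - 3}{-10} = \left(1 - 3\right) \left(- \frac{1}{10}\right) = \left(-2\right) \left(- \frac{1}{10}\right) = \frac{1}{5}$)
$l + r{\left(-1 \right)} 6 \cdot 12 = -41 + \frac{6 \cdot 12}{5} = -41 + \frac{1}{5} \cdot 72 = -41 + \frac{72}{5} = - \frac{133}{5}$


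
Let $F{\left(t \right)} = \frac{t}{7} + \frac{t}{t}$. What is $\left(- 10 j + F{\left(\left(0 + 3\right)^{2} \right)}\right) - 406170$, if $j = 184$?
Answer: $- \frac{2856054}{7} \approx -4.0801 \cdot 10^{5}$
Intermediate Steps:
$F{\left(t \right)} = 1 + \frac{t}{7}$ ($F{\left(t \right)} = t \frac{1}{7} + 1 = \frac{t}{7} + 1 = 1 + \frac{t}{7}$)
$\left(- 10 j + F{\left(\left(0 + 3\right)^{2} \right)}\right) - 406170 = \left(\left(-10\right) 184 + \left(1 + \frac{\left(0 + 3\right)^{2}}{7}\right)\right) - 406170 = \left(-1840 + \left(1 + \frac{3^{2}}{7}\right)\right) - 406170 = \left(-1840 + \left(1 + \frac{1}{7} \cdot 9\right)\right) - 406170 = \left(-1840 + \left(1 + \frac{9}{7}\right)\right) - 406170 = \left(-1840 + \frac{16}{7}\right) - 406170 = - \frac{12864}{7} - 406170 = - \frac{2856054}{7}$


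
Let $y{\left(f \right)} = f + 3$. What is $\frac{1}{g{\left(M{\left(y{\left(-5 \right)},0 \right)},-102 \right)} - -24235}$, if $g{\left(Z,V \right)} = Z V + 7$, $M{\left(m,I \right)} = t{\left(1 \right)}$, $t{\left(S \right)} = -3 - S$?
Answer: $\frac{1}{24650} \approx 4.0568 \cdot 10^{-5}$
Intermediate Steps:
$y{\left(f \right)} = 3 + f$
$M{\left(m,I \right)} = -4$ ($M{\left(m,I \right)} = -3 - 1 = -4$)
$g{\left(Z,V \right)} = 7 + V Z$ ($g{\left(Z,V \right)} = V Z + 7 = 7 + V Z$)
$\frac{1}{g{\left(M{\left(y{\left(-5 \right)},0 \right)},-102 \right)} - -24235} = \frac{1}{\left(7 - -408\right) - -24235} = \frac{1}{\left(7 + 408\right) + 24235} = \frac{1}{415 + 24235} = \frac{1}{24650}$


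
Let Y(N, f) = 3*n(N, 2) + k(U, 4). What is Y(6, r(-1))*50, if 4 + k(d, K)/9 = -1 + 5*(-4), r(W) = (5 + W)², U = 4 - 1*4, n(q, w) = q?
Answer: -10350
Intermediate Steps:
U = 0 (U = 4 - 4 = 0)
k(d, K) = -225 (k(d, K) = -36 + 9*(-1 + 5*(-4)) = -36 + 9*(-1 - 20) = -36 + 9*(-21) = -36 - 189 = -225)
Y(N, f) = -225 + 3*N (Y(N, f) = 3*N - 225 = -225 + 3*N)
Y(6, r(-1))*50 = (-225 + 3*6)*50 = (-225 + 18)*50 = -207*50 = -10350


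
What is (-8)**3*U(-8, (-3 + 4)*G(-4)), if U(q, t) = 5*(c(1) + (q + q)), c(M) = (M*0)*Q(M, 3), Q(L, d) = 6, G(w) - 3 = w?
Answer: 40960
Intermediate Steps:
G(w) = 3 + w
c(M) = 0 (c(M) = (M*0)*6 = 0*6 = 0)
U(q, t) = 10*q (U(q, t) = 5*(0 + (q + q)) = 5*(0 + 2*q) = 5*(2*q) = 10*q)
(-8)**3*U(-8, (-3 + 4)*G(-4)) = (-8)**3*(10*(-8)) = -512*(-80) = 40960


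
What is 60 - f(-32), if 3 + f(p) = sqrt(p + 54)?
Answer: 63 - sqrt(22) ≈ 58.310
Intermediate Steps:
f(p) = -3 + sqrt(54 + p) (f(p) = -3 + sqrt(p + 54) = -3 + sqrt(54 + p))
60 - f(-32) = 60 - (-3 + sqrt(54 - 32)) = 60 - (-3 + sqrt(22)) = 60 + (3 - sqrt(22)) = 63 - sqrt(22)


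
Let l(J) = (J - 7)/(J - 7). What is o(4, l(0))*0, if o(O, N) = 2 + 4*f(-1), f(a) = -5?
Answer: 0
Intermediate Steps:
l(J) = 1 (l(J) = (-7 + J)/(-7 + J) = 1)
o(O, N) = -18 (o(O, N) = 2 + 4*(-5) = 2 - 20 = -18)
o(4, l(0))*0 = -18*0 = 0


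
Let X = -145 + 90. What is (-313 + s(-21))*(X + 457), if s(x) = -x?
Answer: -117384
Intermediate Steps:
X = -55
(-313 + s(-21))*(X + 457) = (-313 - 1*(-21))*(-55 + 457) = (-313 + 21)*402 = -292*402 = -117384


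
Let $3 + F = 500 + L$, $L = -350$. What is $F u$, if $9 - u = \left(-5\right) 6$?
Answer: $5733$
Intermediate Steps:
$F = 147$ ($F = -3 + \left(500 - 350\right) = -3 + 150 = 147$)
$u = 39$ ($u = 9 - \left(-5\right) 6 = 9 - -30 = 9 + 30 = 39$)
$F u = 147 \cdot 39 = 5733$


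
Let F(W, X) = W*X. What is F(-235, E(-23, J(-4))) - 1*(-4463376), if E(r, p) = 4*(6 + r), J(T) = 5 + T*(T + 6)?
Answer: 4479356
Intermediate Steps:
J(T) = 5 + T*(6 + T)
E(r, p) = 24 + 4*r
F(-235, E(-23, J(-4))) - 1*(-4463376) = -235*(24 + 4*(-23)) - 1*(-4463376) = -235*(24 - 92) + 4463376 = -235*(-68) + 4463376 = 15980 + 4463376 = 4479356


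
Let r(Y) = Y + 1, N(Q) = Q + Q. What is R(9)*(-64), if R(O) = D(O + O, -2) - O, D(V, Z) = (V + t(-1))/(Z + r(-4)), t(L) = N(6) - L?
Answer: 4864/5 ≈ 972.80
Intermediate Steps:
N(Q) = 2*Q
r(Y) = 1 + Y
t(L) = 12 - L (t(L) = 2*6 - L = 12 - L)
D(V, Z) = (13 + V)/(-3 + Z) (D(V, Z) = (V + (12 - 1*(-1)))/(Z + (1 - 4)) = (V + (12 + 1))/(Z - 3) = (V + 13)/(-3 + Z) = (13 + V)/(-3 + Z))
R(O) = -13/5 - 7*O/5 (R(O) = (13 + (O + O))/(-3 - 2) - O = (13 + 2*O)/(-5) - O = -(13 + 2*O)/5 - O = (-13/5 - 2*O/5) - O = -13/5 - 7*O/5)
R(9)*(-64) = (-13/5 - 7/5*9)*(-64) = (-13/5 - 63/5)*(-64) = -76/5*(-64) = 4864/5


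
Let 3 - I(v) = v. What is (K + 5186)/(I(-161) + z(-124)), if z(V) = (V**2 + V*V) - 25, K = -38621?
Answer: -11145/10297 ≈ -1.0824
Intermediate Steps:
I(v) = 3 - v
z(V) = -25 + 2*V**2 (z(V) = (V**2 + V**2) - 25 = 2*V**2 - 25 = -25 + 2*V**2)
(K + 5186)/(I(-161) + z(-124)) = (-38621 + 5186)/((3 - 1*(-161)) + (-25 + 2*(-124)**2)) = -33435/((3 + 161) + (-25 + 2*15376)) = -33435/(164 + (-25 + 30752)) = -33435/(164 + 30727) = -33435/30891 = -33435*1/30891 = -11145/10297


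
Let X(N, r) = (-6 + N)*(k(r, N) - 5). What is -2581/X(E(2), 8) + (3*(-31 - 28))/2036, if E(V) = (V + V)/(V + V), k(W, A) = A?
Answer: -657307/5090 ≈ -129.14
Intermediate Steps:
E(V) = 1 (E(V) = (2*V)/((2*V)) = (2*V)*(1/(2*V)) = 1)
X(N, r) = (-6 + N)*(-5 + N) (X(N, r) = (-6 + N)*(N - 5) = (-6 + N)*(-5 + N))
-2581/X(E(2), 8) + (3*(-31 - 28))/2036 = -2581/(30 + 1² - 11*1) + (3*(-31 - 28))/2036 = -2581/(30 + 1 - 11) + (3*(-59))*(1/2036) = -2581/20 - 177*1/2036 = -2581*1/20 - 177/2036 = -2581/20 - 177/2036 = -657307/5090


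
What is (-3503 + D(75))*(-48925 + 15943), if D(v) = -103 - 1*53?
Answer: 120681138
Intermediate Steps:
D(v) = -156 (D(v) = -103 - 53 = -156)
(-3503 + D(75))*(-48925 + 15943) = (-3503 - 156)*(-48925 + 15943) = -3659*(-32982) = 120681138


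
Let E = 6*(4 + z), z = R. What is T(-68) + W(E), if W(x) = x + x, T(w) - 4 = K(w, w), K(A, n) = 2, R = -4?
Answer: 6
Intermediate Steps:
T(w) = 6 (T(w) = 4 + 2 = 6)
z = -4
E = 0 (E = 6*(4 - 4) = 6*0 = 0)
W(x) = 2*x
T(-68) + W(E) = 6 + 2*0 = 6 + 0 = 6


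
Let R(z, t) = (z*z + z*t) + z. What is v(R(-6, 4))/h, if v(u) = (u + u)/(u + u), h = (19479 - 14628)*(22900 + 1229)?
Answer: 1/117049779 ≈ 8.5434e-9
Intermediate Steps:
R(z, t) = z + z² + t*z (R(z, t) = (z² + t*z) + z = z + z² + t*z)
h = 117049779 (h = 4851*24129 = 117049779)
v(u) = 1 (v(u) = (2*u)/((2*u)) = (2*u)*(1/(2*u)) = 1)
v(R(-6, 4))/h = 1/117049779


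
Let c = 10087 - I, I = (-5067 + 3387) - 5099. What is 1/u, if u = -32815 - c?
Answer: -1/49681 ≈ -2.0128e-5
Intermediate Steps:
I = -6779 (I = -1680 - 5099 = -6779)
c = 16866 (c = 10087 - 1*(-6779) = 10087 + 6779 = 16866)
u = -49681 (u = -32815 - 1*16866 = -32815 - 16866 = -49681)
1/u = 1/(-49681) = -1/49681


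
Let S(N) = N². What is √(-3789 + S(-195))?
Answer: 6*√951 ≈ 185.03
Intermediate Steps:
√(-3789 + S(-195)) = √(-3789 + (-195)²) = √(-3789 + 38025) = √34236 = 6*√951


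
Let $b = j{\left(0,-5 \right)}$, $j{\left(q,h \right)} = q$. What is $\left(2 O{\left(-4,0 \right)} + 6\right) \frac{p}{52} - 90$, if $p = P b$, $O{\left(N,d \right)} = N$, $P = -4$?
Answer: $-90$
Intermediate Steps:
$b = 0$
$p = 0$ ($p = \left(-4\right) 0 = 0$)
$\left(2 O{\left(-4,0 \right)} + 6\right) \frac{p}{52} - 90 = \left(2 \left(-4\right) + 6\right) \frac{0}{52} - 90 = \left(-8 + 6\right) 0 \cdot \frac{1}{52} - 90 = \left(-2\right) 0 - 90 = 0 - 90 = -90$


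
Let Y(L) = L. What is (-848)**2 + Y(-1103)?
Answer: 718001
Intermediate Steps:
(-848)**2 + Y(-1103) = (-848)**2 - 1103 = 719104 - 1103 = 718001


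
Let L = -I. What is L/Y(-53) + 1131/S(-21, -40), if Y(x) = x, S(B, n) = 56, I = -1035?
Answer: 1983/2968 ≈ 0.66813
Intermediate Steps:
L = 1035 (L = -1*(-1035) = 1035)
L/Y(-53) + 1131/S(-21, -40) = 1035/(-53) + 1131/56 = 1035*(-1/53) + 1131*(1/56) = -1035/53 + 1131/56 = 1983/2968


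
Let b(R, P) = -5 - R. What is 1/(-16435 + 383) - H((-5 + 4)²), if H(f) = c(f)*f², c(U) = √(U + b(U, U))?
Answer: -1/16052 - I*√5 ≈ -6.2298e-5 - 2.2361*I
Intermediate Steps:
c(U) = I*√5 (c(U) = √(U + (-5 - U)) = √(-5) = I*√5)
H(f) = I*√5*f² (H(f) = (I*√5)*f² = I*√5*f²)
1/(-16435 + 383) - H((-5 + 4)²) = 1/(-16435 + 383) - I*√5*((-5 + 4)²)² = 1/(-16052) - I*√5*((-1)²)² = -1/16052 - I*√5*1² = -1/16052 - I*√5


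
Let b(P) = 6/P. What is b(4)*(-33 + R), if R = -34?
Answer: -201/2 ≈ -100.50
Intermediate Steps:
b(4)*(-33 + R) = (6/4)*(-33 - 34) = (6*(¼))*(-67) = (3/2)*(-67) = -201/2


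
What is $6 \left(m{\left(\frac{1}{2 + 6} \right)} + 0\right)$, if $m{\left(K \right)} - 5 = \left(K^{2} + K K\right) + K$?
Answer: $\frac{495}{16} \approx 30.938$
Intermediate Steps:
$m{\left(K \right)} = 5 + K + 2 K^{2}$ ($m{\left(K \right)} = 5 + \left(\left(K^{2} + K K\right) + K\right) = 5 + \left(\left(K^{2} + K^{2}\right) + K\right) = 5 + \left(2 K^{2} + K\right) = 5 + \left(K + 2 K^{2}\right) = 5 + K + 2 K^{2}$)
$6 \left(m{\left(\frac{1}{2 + 6} \right)} + 0\right) = 6 \left(\left(5 + \frac{1}{2 + 6} + 2 \left(\frac{1}{2 + 6}\right)^{2}\right) + 0\right) = 6 \left(\left(5 + \frac{1}{8} + 2 \left(\frac{1}{8}\right)^{2}\right) + 0\right) = 6 \left(\left(5 + \frac{1}{8} + \frac{2}{64}\right) + 0\right) = 6 \left(\left(5 + \frac{1}{8} + 2 \cdot \frac{1}{64}\right) + 0\right) = 6 \left(\left(5 + \frac{1}{8} + \frac{1}{32}\right) + 0\right) = 6 \left(\frac{165}{32} + 0\right) = 6 \cdot \frac{165}{32} = \frac{495}{16}$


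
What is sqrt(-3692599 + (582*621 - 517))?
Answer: I*sqrt(3331694) ≈ 1825.3*I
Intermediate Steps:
sqrt(-3692599 + (582*621 - 517)) = sqrt(-3692599 + (361422 - 517)) = sqrt(-3692599 + 360905) = sqrt(-3331694) = I*sqrt(3331694)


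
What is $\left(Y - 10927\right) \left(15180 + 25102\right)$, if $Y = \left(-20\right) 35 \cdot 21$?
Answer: $-1032306814$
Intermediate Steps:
$Y = -14700$ ($Y = \left(-700\right) 21 = -14700$)
$\left(Y - 10927\right) \left(15180 + 25102\right) = \left(-14700 - 10927\right) \left(15180 + 25102\right) = \left(-25627\right) 40282 = -1032306814$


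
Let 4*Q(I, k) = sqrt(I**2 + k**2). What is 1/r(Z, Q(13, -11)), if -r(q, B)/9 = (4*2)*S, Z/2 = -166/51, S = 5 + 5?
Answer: -1/720 ≈ -0.0013889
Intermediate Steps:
S = 10
Q(I, k) = sqrt(I**2 + k**2)/4
Z = -332/51 (Z = 2*(-166/51) = -332/51 ≈ -6.5098)
r(q, B) = -720 (r(q, B) = -9*4*2*10 = -72*10 = -9*80 = -720)
1/r(Z, Q(13, -11)) = 1/(-720) = -1/720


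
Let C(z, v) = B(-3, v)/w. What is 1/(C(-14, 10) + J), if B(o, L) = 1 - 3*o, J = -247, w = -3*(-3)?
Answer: -9/2213 ≈ -0.0040669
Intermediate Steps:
w = 9
C(z, v) = 10/9 (C(z, v) = (1 - 3*(-3))/9 = (1 + 9)*(1/9) = 10*(1/9) = 10/9)
1/(C(-14, 10) + J) = 1/(10/9 - 247) = 1/(-2213/9) = -9/2213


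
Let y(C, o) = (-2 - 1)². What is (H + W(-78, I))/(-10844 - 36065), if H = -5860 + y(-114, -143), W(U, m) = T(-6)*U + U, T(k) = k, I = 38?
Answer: 5461/46909 ≈ 0.11642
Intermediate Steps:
y(C, o) = 9 (y(C, o) = (-3)² = 9)
W(U, m) = -5*U (W(U, m) = -6*U + U = -5*U)
H = -5851 (H = -5860 + 9 = -5851)
(H + W(-78, I))/(-10844 - 36065) = (-5851 - 5*(-78))/(-10844 - 36065) = (-5851 + 390)/(-46909) = -5461*(-1/46909) = 5461/46909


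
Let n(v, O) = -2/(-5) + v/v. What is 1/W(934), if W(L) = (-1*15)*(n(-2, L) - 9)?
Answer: 1/114 ≈ 0.0087719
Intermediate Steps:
n(v, O) = 7/5 (n(v, O) = -2*(-1/5) + 1 = 2/5 + 1 = 7/5)
W(L) = 114 (W(L) = (-1*15)*(7/5 - 9) = -15*(-38/5) = 114)
1/W(934) = 1/114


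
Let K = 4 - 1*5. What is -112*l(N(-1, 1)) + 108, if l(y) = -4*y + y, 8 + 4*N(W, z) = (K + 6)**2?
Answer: 1536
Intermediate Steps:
K = -1 (K = 4 - 5 = -1)
N(W, z) = 17/4 (N(W, z) = -2 + (-1 + 6)**2/4 = -2 + (1/4)*5**2 = -2 + (1/4)*25 = -2 + 25/4 = 17/4)
l(y) = -3*y
-112*l(N(-1, 1)) + 108 = -(-336)*17/4 + 108 = -112*(-51/4) + 108 = 1428 + 108 = 1536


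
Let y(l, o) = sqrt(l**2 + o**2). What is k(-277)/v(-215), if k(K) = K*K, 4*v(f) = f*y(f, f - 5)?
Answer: -306916*sqrt(3785)/4068875 ≈ -4.6406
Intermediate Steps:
v(f) = f*sqrt(f**2 + (-5 + f)**2)/4 (v(f) = (f*sqrt(f**2 + (f - 5)**2))/4 = (f*sqrt(f**2 + (-5 + f)**2))/4 = f*sqrt(f**2 + (-5 + f)**2)/4)
k(K) = K**2
k(-277)/v(-215) = (-277)**2/(((1/4)*(-215)*sqrt((-215)**2 + (-5 - 215)**2))) = 76729/(((1/4)*(-215)*sqrt(46225 + (-220)**2))) = 76729/(((1/4)*(-215)*sqrt(46225 + 48400))) = 76729/(((1/4)*(-215)*sqrt(94625))) = 76729/(((1/4)*(-215)*(5*sqrt(3785)))) = 76729/((-1075*sqrt(3785)/4)) = 76729*(-4*sqrt(3785)/4068875) = -306916*sqrt(3785)/4068875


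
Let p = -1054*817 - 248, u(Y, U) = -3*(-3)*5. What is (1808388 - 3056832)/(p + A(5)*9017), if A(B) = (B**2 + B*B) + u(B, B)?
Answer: 1248444/4751 ≈ 262.77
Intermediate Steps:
u(Y, U) = 45 (u(Y, U) = 9*5 = 45)
A(B) = 45 + 2*B**2 (A(B) = (B**2 + B*B) + 45 = (B**2 + B**2) + 45 = 2*B**2 + 45 = 45 + 2*B**2)
p = -861366 (p = -861118 - 248 = -861366)
(1808388 - 3056832)/(p + A(5)*9017) = (1808388 - 3056832)/(-861366 + (45 + 2*5**2)*9017) = -1248444/(-861366 + (45 + 2*25)*9017) = -1248444/(-861366 + (45 + 50)*9017) = -1248444/(-861366 + 95*9017) = -1248444/(-861366 + 856615) = -1248444/(-4751) = -1248444*(-1/4751) = 1248444/4751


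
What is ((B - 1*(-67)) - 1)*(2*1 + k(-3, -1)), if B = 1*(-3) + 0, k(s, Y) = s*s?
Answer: 693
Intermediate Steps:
k(s, Y) = s**2
B = -3 (B = -3 + 0 = -3)
((B - 1*(-67)) - 1)*(2*1 + k(-3, -1)) = ((-3 - 1*(-67)) - 1)*(2*1 + (-3)**2) = ((-3 + 67) - 1)*(2 + 9) = (64 - 1)*11 = 63*11 = 693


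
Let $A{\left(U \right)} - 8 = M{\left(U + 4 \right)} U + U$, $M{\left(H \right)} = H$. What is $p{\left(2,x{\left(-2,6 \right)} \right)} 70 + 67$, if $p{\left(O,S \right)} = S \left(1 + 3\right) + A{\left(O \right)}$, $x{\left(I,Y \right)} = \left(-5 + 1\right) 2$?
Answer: $-633$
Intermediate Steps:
$x{\left(I,Y \right)} = -8$ ($x{\left(I,Y \right)} = \left(-4\right) 2 = -8$)
$A{\left(U \right)} = 8 + U + U \left(4 + U\right)$ ($A{\left(U \right)} = 8 + \left(\left(U + 4\right) U + U\right) = 8 + \left(\left(4 + U\right) U + U\right) = 8 + \left(U \left(4 + U\right) + U\right) = 8 + \left(U + U \left(4 + U\right)\right) = 8 + U + U \left(4 + U\right)$)
$p{\left(O,S \right)} = 8 + O + 4 S + O \left(4 + O\right)$ ($p{\left(O,S \right)} = S \left(1 + 3\right) + \left(8 + O + O \left(4 + O\right)\right) = S 4 + \left(8 + O + O \left(4 + O\right)\right) = 4 S + \left(8 + O + O \left(4 + O\right)\right) = 8 + O + 4 S + O \left(4 + O\right)$)
$p{\left(2,x{\left(-2,6 \right)} \right)} 70 + 67 = \left(8 + 2 + 4 \left(-8\right) + 2 \left(4 + 2\right)\right) 70 + 67 = \left(8 + 2 - 32 + 2 \cdot 6\right) 70 + 67 = \left(8 + 2 - 32 + 12\right) 70 + 67 = \left(-10\right) 70 + 67 = -700 + 67 = -633$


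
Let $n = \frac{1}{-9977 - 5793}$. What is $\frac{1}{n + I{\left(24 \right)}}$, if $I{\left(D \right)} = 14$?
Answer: $\frac{15770}{220779} \approx 0.071429$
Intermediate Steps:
$n = - \frac{1}{15770}$ ($n = \frac{1}{-15770} = - \frac{1}{15770} \approx -6.3412 \cdot 10^{-5}$)
$\frac{1}{n + I{\left(24 \right)}} = \frac{1}{- \frac{1}{15770} + 14} = \frac{1}{\frac{220779}{15770}} = \frac{15770}{220779}$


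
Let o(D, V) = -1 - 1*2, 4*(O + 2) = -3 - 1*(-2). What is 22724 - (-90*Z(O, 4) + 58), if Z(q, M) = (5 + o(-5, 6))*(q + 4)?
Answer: 22981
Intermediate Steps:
O = -9/4 (O = -2 + (-3 - 1*(-2))/4 = -2 + (-3 + 2)/4 = -2 + (¼)*(-1) = -2 - ¼ = -9/4 ≈ -2.2500)
o(D, V) = -3 (o(D, V) = -1 - 2 = -3)
Z(q, M) = 8 + 2*q (Z(q, M) = (5 - 3)*(q + 4) = 2*(4 + q) = 8 + 2*q)
22724 - (-90*Z(O, 4) + 58) = 22724 - (-90*(8 + 2*(-9/4)) + 58) = 22724 - (-90*(8 - 9/2) + 58) = 22724 - (-90*7/2 + 58) = 22724 - (-315 + 58) = 22724 - 1*(-257) = 22724 + 257 = 22981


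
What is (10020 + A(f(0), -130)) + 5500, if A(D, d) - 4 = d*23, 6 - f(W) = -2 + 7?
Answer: 12534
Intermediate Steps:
f(W) = 1 (f(W) = 6 - (-2 + 7) = 6 - 1*5 = 6 - 5 = 1)
A(D, d) = 4 + 23*d (A(D, d) = 4 + d*23 = 4 + 23*d)
(10020 + A(f(0), -130)) + 5500 = (10020 + (4 + 23*(-130))) + 5500 = (10020 + (4 - 2990)) + 5500 = (10020 - 2986) + 5500 = 7034 + 5500 = 12534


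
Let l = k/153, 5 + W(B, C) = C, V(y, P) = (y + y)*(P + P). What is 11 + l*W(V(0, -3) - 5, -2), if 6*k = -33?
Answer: 3443/306 ≈ 11.252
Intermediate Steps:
V(y, P) = 4*P*y (V(y, P) = (2*y)*(2*P) = 4*P*y)
k = -11/2 (k = (⅙)*(-33) = -11/2 ≈ -5.5000)
W(B, C) = -5 + C
l = -11/306 (l = -11/2/153 = -11/2*1/153 = -11/306 ≈ -0.035948)
11 + l*W(V(0, -3) - 5, -2) = 11 - 11*(-5 - 2)/306 = 11 - 11/306*(-7) = 11 + 77/306 = 3443/306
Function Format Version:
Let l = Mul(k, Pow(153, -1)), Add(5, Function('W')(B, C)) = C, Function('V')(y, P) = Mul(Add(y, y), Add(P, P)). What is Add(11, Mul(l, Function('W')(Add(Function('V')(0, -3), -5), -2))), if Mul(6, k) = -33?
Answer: Rational(3443, 306) ≈ 11.252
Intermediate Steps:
Function('V')(y, P) = Mul(4, P, y) (Function('V')(y, P) = Mul(Mul(2, y), Mul(2, P)) = Mul(4, P, y))
k = Rational(-11, 2) (k = Mul(Rational(1, 6), -33) = Rational(-11, 2) ≈ -5.5000)
Function('W')(B, C) = Add(-5, C)
l = Rational(-11, 306) (l = Mul(Rational(-11, 2), Pow(153, -1)) = Mul(Rational(-11, 2), Rational(1, 153)) = Rational(-11, 306) ≈ -0.035948)
Add(11, Mul(l, Function('W')(Add(Function('V')(0, -3), -5), -2))) = Add(11, Mul(Rational(-11, 306), Add(-5, -2))) = Add(11, Mul(Rational(-11, 306), -7)) = Add(11, Rational(77, 306)) = Rational(3443, 306)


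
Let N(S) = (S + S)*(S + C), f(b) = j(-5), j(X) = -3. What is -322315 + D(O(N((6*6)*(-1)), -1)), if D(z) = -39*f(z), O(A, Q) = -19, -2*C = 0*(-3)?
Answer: -322198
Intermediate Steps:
f(b) = -3
C = 0 (C = -0*(-3) = -1/2*0 = 0)
N(S) = 2*S**2 (N(S) = (S + S)*(S + 0) = (2*S)*S = 2*S**2)
D(z) = 117 (D(z) = -39*(-3) = 117)
-322315 + D(O(N((6*6)*(-1)), -1)) = -322315 + 117 = -322198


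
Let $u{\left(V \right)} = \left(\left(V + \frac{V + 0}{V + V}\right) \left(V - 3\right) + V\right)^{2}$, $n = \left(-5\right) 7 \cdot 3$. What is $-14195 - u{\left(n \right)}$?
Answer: $-125028956$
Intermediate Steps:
$n = -105$ ($n = \left(-35\right) 3 = -105$)
$u{\left(V \right)} = \left(V + \left(\frac{1}{2} + V\right) \left(-3 + V\right)\right)^{2}$ ($u{\left(V \right)} = \left(\left(V + \frac{V}{2 V}\right) \left(-3 + V\right) + V\right)^{2} = \left(\left(V + V \frac{1}{2 V}\right) \left(-3 + V\right) + V\right)^{2} = \left(\left(V + \frac{1}{2}\right) \left(-3 + V\right) + V\right)^{2} = \left(\left(\frac{1}{2} + V\right) \left(-3 + V\right) + V\right)^{2} = \left(V + \left(\frac{1}{2} + V\right) \left(-3 + V\right)\right)^{2}$)
$-14195 - u{\left(n \right)} = -14195 - \frac{\left(3 - 2 \left(-105\right)^{2} + 3 \left(-105\right)\right)^{2}}{4} = -14195 - \frac{\left(3 - 22050 - 315\right)^{2}}{4} = -14195 - \frac{\left(-22362\right)^{2}}{4} = -14195 - \frac{1}{4} \cdot 500059044 = -14195 - 125014761 = -125028956$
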